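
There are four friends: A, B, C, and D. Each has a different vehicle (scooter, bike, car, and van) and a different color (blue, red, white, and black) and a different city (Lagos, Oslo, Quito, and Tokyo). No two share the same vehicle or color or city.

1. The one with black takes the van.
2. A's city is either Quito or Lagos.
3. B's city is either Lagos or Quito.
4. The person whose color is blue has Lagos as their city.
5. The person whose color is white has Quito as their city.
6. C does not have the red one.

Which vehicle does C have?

van

With clues 1–6, bike, car, and scooter are impossible for C's vehicle.
That leaves van.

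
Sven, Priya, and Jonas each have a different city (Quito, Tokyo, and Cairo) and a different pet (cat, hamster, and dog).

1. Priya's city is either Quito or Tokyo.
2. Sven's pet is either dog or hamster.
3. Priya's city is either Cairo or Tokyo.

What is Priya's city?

Tokyo

Clue 1 rules out Cairo for Priya's city.
With clues 1–3, Quito is impossible for Priya's city.
That leaves Tokyo.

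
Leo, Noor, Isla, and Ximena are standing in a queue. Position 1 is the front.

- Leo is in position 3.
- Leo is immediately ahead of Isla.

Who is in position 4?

With clue 1, Leo is ruled out for position 4.
With clues 1–2, Noor and Ximena are ruled out for position 4.
So position 4 is Isla.

Isla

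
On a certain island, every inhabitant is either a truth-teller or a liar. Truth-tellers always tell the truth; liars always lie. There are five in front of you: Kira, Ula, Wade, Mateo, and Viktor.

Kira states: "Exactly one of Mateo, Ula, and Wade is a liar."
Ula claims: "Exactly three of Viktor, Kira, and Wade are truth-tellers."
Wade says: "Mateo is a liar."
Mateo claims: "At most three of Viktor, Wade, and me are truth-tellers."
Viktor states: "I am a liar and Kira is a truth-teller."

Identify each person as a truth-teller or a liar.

Regardless of anyone's role, Mateo's statement is true, so Mateo is a truth-teller.
With that fixed, Wade's statement is false, so Wade is a liar.
With that fixed, Ula's statement is false, so Ula is a liar.
With that fixed, Kira's statement is false, so Kira is a liar.
With that fixed, Viktor's statement is false, so Viktor is a liar.

Kira: liar, Ula: liar, Wade: liar, Mateo: truth-teller, Viktor: liar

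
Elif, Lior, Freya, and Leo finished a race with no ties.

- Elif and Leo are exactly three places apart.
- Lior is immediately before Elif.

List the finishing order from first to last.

From clue 1: Elif is in {1,4}.
From clues 1–2: Leo → place 1, Freya → place 2, Lior → place 3, Elif → place 4.

Leo, Freya, Lior, Elif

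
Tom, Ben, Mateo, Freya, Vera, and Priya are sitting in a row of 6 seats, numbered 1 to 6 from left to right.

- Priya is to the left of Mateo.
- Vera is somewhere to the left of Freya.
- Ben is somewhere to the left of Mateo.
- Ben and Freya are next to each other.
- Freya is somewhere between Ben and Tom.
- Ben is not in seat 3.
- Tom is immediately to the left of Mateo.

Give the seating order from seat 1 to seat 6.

Vera, Ben, Freya, Priya, Tom, Mateo

From clue 1: Mateo is in {2,3,4,5,6}.
From clues 1–3: Mateo is in {3,4,5,6}.
From clues 1–4: Mateo is in {5,6}.
From clues 1–7: Vera → seat 1, Ben → seat 2, Freya → seat 3, Priya → seat 4, Tom → seat 5, Mateo → seat 6.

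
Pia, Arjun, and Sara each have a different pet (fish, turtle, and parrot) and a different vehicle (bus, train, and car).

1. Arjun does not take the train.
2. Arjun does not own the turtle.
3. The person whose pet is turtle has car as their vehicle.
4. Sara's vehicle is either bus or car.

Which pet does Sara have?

turtle

With clues 1–4, fish and parrot are impossible for Sara's pet.
That leaves turtle.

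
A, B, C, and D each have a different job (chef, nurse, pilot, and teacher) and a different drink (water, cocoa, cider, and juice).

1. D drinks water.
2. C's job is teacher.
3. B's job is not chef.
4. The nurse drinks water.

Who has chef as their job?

With clues 1–2, C is impossible for the one with job chef.
With clues 1–3, B is impossible for the one with job chef.
With clues 1–4, D is impossible for the one with job chef.
That leaves A.

A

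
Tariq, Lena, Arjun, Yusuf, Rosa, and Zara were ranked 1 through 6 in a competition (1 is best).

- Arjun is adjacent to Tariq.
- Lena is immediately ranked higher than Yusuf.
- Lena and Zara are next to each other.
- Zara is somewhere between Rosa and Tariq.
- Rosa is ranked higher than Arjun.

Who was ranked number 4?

Yusuf

With clues 1–4, Arjun, Rosa, Tariq, and Zara are ruled out for rank 4.
With clues 1–5, Lena is ruled out for rank 4.
So rank 4 is Yusuf.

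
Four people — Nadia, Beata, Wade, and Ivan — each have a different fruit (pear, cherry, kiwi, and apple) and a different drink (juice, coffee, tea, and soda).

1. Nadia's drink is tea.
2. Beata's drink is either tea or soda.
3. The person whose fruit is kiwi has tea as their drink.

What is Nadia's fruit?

With clues 1–3, apple, cherry, and pear are impossible for Nadia's fruit.
That leaves kiwi.

kiwi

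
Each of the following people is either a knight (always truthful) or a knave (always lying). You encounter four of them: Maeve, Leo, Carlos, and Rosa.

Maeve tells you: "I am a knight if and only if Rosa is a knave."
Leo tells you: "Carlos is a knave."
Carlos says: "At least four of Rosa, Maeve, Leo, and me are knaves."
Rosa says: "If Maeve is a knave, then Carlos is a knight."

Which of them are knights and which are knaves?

Maeve: knave, Leo: knight, Carlos: knave, Rosa: knave

Consider Maeve. Suppose Maeve is a knight.
Then no assignment of the remaining roles makes every statement match its speaker's type — contradiction.
So Maeve is a knave.
Consider Leo. Suppose Leo is a knave.
Then no assignment of the remaining roles makes every statement match its speaker's type — contradiction.
So Leo is a knight.
With that fixed, Carlos's statement is false, so Carlos is a knave.
With that fixed, Rosa's statement is false, so Rosa is a knave.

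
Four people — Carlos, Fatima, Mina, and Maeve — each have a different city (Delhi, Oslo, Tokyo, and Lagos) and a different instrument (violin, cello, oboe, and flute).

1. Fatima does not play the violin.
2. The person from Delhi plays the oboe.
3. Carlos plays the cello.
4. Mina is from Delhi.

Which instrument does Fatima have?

flute

Clue 1 rules out violin for Fatima's instrument.
With clues 1–3, cello is impossible for Fatima's instrument.
With clues 1–4, oboe is impossible for Fatima's instrument.
That leaves flute.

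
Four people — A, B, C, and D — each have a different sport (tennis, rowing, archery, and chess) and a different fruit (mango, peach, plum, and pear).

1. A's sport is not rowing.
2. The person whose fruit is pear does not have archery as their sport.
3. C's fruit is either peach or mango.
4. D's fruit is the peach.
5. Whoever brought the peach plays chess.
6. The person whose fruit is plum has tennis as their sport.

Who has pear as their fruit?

With clues 1–3, C is impossible for the one with fruit pear.
With clues 1–4, D is impossible for the one with fruit pear.
With clues 1–6, A is impossible for the one with fruit pear.
That leaves B.

B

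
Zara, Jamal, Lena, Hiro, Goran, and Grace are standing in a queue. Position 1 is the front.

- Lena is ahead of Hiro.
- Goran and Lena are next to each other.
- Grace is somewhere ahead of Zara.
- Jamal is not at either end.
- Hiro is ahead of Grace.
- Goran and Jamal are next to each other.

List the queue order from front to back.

Lena, Goran, Jamal, Hiro, Grace, Zara

From clue 1: Lena is in {1,2,3,4,5}.
From clues 1–2: Hiro is in {3,4,5,6}.
From clues 1–4: Jamal is in {2,3,4,5}.
From clues 1–5: Zara → position 6.
From clues 1–6: Lena → position 1, Goran → position 2, Jamal → position 3, Hiro → position 4, Grace → position 5.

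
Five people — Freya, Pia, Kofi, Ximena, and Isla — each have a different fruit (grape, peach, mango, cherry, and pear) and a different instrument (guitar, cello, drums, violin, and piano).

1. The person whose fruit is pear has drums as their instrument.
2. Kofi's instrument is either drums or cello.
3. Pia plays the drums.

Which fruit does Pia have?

pear

With clues 1–3, cherry, grape, mango, and peach are impossible for Pia's fruit.
That leaves pear.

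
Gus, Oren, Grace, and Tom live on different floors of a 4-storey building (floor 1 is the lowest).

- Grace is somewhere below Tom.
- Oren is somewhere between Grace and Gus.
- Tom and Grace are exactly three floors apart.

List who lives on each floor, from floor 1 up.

From clue 1: Grace is in {1,2,3}.
From clues 1–2: Oren is in {2,3}.
From clues 1–3: Grace → floor 1, Oren → floor 2, Gus → floor 3, Tom → floor 4.

Grace, Oren, Gus, Tom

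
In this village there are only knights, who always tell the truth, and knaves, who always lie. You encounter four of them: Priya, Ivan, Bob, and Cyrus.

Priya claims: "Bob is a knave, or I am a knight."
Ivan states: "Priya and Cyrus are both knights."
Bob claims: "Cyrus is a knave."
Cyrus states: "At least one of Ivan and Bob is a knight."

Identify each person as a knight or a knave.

Consider Priya. Suppose Priya is a knave.
Then no assignment of the remaining roles makes every statement match its speaker's type — contradiction.
So Priya is a knight.
Consider Ivan. Suppose Ivan is a knave.
Then no assignment of the remaining roles makes every statement match its speaker's type — contradiction.
So Ivan is a knight.
With that fixed, Cyrus's statement is true, so Cyrus is a knight.
With that fixed, Bob's statement is false, so Bob is a knave.

Priya: knight, Ivan: knight, Bob: knave, Cyrus: knight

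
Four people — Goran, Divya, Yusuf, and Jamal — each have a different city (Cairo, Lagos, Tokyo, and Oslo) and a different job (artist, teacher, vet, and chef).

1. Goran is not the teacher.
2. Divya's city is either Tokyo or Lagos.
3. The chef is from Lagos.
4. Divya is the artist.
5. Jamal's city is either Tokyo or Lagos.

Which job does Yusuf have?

teacher

With clues 1–4, artist is impossible for Yusuf's job.
With clues 1–5, chef and vet are impossible for Yusuf's job.
That leaves teacher.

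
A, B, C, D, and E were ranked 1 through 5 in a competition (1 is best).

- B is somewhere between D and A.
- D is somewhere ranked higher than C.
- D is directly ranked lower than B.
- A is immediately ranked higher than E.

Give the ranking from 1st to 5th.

A, E, B, D, C

From clue 1: B is in {2,3,4}.
From clues 1–3: A is in {1,2}.
From clues 1–4: A → rank 1, E → rank 2, B → rank 3, D → rank 4, C → rank 5.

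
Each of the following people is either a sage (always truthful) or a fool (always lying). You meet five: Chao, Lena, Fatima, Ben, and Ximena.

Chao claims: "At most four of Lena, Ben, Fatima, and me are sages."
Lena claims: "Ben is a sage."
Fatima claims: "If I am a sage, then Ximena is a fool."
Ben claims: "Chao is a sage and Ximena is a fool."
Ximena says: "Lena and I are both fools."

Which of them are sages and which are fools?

Chao: sage, Lena: sage, Fatima: sage, Ben: sage, Ximena: fool

Regardless of anyone's role, Chao's statement is true, so Chao is a sage.
Consider Lena. Suppose Lena is a fool.
Then whichever role Ximena has, Ximena's statement has the wrong truth value — contradiction.
So Lena is a sage.
With that fixed, Ximena's statement is false, so Ximena is a fool.
With that fixed, Fatima's statement is true, so Fatima is a sage.
With that fixed, Ben's statement is true, so Ben is a sage.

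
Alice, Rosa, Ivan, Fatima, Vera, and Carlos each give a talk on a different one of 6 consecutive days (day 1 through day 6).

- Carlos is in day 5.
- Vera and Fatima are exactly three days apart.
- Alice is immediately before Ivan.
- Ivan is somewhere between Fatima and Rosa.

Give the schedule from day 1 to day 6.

Fatima, Alice, Ivan, Vera, Carlos, Rosa

From clue 1: Carlos → day 5.
From clues 1–2: Fatima is in {1,3,4,6}.
From clues 1–3: Alice is in {1,2}.
From clues 1–4: Fatima → day 1, Alice → day 2, Ivan → day 3, Vera → day 4, Rosa → day 6.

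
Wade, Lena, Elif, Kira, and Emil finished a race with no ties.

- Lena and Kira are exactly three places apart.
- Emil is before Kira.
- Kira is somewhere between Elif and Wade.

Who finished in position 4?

With clues 1–2, Lena is ruled out for place 4.
With clues 1–3, Elif, Emil, and Wade are ruled out for place 4.
So place 4 is Kira.

Kira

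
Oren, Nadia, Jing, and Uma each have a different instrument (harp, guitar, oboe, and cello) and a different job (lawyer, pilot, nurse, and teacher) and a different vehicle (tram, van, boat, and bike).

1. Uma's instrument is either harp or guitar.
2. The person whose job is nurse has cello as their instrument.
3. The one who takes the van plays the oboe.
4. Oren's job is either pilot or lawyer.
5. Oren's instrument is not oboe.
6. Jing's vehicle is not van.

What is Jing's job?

With clues 1–6, lawyer, pilot, and teacher are impossible for Jing's job.
That leaves nurse.

nurse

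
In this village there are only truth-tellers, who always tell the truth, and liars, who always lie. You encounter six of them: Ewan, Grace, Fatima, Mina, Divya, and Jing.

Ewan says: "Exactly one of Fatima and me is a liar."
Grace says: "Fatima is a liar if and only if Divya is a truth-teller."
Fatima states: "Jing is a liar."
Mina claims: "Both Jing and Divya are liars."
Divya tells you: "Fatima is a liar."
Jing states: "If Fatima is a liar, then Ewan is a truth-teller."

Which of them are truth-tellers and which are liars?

Ewan: truth-teller, Grace: truth-teller, Fatima: liar, Mina: liar, Divya: truth-teller, Jing: truth-teller

Consider Ewan. Suppose Ewan is a liar.
Then no assignment of the remaining roles makes every statement match its speaker's type — contradiction.
So Ewan is a truth-teller.
With that fixed, Jing's statement is true, so Jing is a truth-teller.
With that fixed, Fatima's statement is false, so Fatima is a liar.
With that fixed, Mina's statement is false, so Mina is a liar.
With that fixed, Divya's statement is true, so Divya is a truth-teller.
With that fixed, Grace's statement is true, so Grace is a truth-teller.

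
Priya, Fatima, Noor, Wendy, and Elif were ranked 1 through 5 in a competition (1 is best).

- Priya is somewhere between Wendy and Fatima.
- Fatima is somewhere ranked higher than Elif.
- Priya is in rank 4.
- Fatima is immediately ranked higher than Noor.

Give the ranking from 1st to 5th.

From clue 1: Priya is in {2,3,4}.
From clues 1–3: Priya → rank 4, Wendy → rank 5.
From clues 1–4: Fatima → rank 1, Noor → rank 2, Elif → rank 3.

Fatima, Noor, Elif, Priya, Wendy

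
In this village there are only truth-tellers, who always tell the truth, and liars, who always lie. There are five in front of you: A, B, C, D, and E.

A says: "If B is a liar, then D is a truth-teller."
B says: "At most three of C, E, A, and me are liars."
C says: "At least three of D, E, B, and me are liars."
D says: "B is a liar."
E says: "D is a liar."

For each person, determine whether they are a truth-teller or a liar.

Consider A. Suppose A is a liar.
Then no assignment of the remaining roles makes every statement match its speaker's type — contradiction.
So A is a truth-teller.
With that fixed, B's statement is true, so B is a truth-teller.
With that fixed, D's statement is false, so D is a liar.
With that fixed, E's statement is true, so E is a truth-teller.
With that fixed, C's statement is false, so C is a liar.

A: truth-teller, B: truth-teller, C: liar, D: liar, E: truth-teller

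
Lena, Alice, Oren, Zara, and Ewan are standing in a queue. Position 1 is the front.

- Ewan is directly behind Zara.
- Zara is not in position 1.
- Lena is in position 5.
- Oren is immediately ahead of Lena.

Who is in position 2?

Zara

With clues 1–2, Ewan is ruled out for position 2.
With clues 1–3, Lena is ruled out for position 2.
With clues 1–4, Alice and Oren are ruled out for position 2.
So position 2 is Zara.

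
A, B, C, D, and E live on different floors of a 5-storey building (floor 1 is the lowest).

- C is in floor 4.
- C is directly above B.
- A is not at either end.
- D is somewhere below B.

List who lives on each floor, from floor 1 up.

From clue 1: C → floor 4.
From clues 1–2: B → floor 3.
From clues 1–3: A → floor 2.
From clues 1–4: D → floor 1, E → floor 5.

D, A, B, C, E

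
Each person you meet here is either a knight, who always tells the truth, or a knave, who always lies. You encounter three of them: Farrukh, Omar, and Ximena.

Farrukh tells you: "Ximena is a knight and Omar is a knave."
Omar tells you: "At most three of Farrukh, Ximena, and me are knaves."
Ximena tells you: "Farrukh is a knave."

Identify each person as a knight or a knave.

Regardless of anyone's role, Omar's statement is true, so Omar is a knight.
With that fixed, Farrukh's statement is false, so Farrukh is a knave.
With that fixed, Ximena's statement is true, so Ximena is a knight.

Farrukh: knave, Omar: knight, Ximena: knight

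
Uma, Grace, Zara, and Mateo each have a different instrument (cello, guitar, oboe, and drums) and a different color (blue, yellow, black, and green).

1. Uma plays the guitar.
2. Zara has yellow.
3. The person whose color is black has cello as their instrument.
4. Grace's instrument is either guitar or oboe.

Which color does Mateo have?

With clues 1–2, yellow is impossible for Mateo's color.
With clues 1–4, blue and green are impossible for Mateo's color.
That leaves black.

black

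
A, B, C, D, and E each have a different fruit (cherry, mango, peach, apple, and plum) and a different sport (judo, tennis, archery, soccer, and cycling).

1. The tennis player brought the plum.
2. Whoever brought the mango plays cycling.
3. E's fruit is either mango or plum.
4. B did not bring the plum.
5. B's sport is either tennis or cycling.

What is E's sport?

With clues 1–3, archery, judo, and soccer are impossible for E's sport.
With clues 1–5, cycling is impossible for E's sport.
That leaves tennis.

tennis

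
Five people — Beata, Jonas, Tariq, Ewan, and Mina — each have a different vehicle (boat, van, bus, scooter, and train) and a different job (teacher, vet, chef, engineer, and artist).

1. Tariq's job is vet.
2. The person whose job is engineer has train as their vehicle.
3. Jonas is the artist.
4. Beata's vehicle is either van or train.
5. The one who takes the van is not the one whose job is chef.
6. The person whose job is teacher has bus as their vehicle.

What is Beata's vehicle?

With clues 1–4, boat, bus, and scooter are impossible for Beata's vehicle.
With clues 1–6, van is impossible for Beata's vehicle.
That leaves train.

train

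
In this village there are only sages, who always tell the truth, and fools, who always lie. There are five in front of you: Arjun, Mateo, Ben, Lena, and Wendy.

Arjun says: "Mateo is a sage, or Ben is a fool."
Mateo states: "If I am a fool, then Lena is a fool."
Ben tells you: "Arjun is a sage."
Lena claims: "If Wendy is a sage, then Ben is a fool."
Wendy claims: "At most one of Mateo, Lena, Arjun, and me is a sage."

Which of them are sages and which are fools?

Consider Arjun. Suppose Arjun is a fool.
Then no assignment of the remaining roles makes every statement match its speaker's type — contradiction.
So Arjun is a sage.
With that fixed, Ben's statement is true, so Ben is a sage.
Consider Mateo. Suppose Mateo is a fool.
Then Arjun's statement comes out false, contradicting Arjun being a sage.
So Mateo is a sage.
With that fixed, Wendy's statement is false, so Wendy is a fool.
With that fixed, Lena's statement is true, so Lena is a sage.

Arjun: sage, Mateo: sage, Ben: sage, Lena: sage, Wendy: fool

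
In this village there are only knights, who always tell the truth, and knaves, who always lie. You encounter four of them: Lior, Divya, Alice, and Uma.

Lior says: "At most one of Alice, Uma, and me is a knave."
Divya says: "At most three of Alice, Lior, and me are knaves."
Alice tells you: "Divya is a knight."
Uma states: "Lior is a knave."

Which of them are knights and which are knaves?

Regardless of anyone's role, Divya's statement is true, so Divya is a knight.
With that fixed, Alice's statement is true, so Alice is a knight.
Consider Lior. Suppose Lior is a knave.
Then no assignment of the remaining roles makes every statement match its speaker's type — contradiction.
So Lior is a knight.
With that fixed, Uma's statement is false, so Uma is a knave.

Lior: knight, Divya: knight, Alice: knight, Uma: knave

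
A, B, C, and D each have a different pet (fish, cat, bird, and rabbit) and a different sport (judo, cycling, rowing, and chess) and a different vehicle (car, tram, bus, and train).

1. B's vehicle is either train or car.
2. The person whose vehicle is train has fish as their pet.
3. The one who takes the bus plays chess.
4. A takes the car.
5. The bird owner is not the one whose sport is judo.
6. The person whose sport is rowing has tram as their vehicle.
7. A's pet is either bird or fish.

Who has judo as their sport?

B

With clues 1–6, C and D are impossible for the one with sport judo.
With clues 1–7, A is impossible for the one with sport judo.
That leaves B.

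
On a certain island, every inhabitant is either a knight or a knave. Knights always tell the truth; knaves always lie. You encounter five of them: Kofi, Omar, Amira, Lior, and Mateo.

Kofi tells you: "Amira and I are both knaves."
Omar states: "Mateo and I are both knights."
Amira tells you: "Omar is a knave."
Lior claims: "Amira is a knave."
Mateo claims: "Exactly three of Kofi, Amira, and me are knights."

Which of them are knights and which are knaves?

Kofi: knave, Omar: knave, Amira: knight, Lior: knave, Mateo: knave

Consider Kofi. Suppose Kofi is a knight.
Then Kofi's own statement would have to be true, but it can't be — contradiction.
So Kofi is a knave.
With that fixed, Mateo's statement is false, so Mateo is a knave.
With that fixed, Omar's statement is false, so Omar is a knave.
With that fixed, Amira's statement is true, so Amira is a knight.
With that fixed, Lior's statement is false, so Lior is a knave.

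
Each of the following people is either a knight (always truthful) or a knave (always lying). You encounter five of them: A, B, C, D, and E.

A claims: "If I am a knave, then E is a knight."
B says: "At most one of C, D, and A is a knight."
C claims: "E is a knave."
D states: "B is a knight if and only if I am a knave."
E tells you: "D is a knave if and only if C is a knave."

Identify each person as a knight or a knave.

Consider A. Suppose A is a knave.
Then no assignment of the remaining roles makes every statement match its speaker's type — contradiction.
So A is a knight.
Consider B. Suppose B is a knight.
Then whichever role D has, D's statement has the wrong truth value — contradiction.
So B is a knave.
Consider C. Suppose C is a knave.
Then no assignment of the remaining roles makes every statement match its speaker's type — contradiction.
So C is a knight.
Consider D. Suppose D is a knight.
Then no assignment of the remaining roles makes every statement match its speaker's type — contradiction.
So D is a knave.
With that fixed, E's statement is false, so E is a knave.

A: knight, B: knave, C: knight, D: knave, E: knave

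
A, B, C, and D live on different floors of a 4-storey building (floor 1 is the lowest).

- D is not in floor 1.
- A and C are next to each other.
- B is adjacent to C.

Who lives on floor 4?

With clues 1–3, A, B, and C are ruled out for floor 4.
So floor 4 is D.

D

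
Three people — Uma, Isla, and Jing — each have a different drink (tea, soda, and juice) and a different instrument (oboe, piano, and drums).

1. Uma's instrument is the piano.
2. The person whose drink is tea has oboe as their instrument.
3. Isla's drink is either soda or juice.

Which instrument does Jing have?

Clue 1 rules out piano for Jing's instrument.
With clues 1–3, drums is impossible for Jing's instrument.
That leaves oboe.

oboe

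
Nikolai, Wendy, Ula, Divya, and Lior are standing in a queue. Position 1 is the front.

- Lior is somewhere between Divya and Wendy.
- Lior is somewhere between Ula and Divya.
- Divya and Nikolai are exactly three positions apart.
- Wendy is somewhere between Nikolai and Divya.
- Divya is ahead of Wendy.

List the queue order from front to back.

Divya, Lior, Wendy, Nikolai, Ula

From clue 1: Lior is in {2,3,4}.
From clues 1–3: Nikolai is in {2,4}.
From clues 1–4: Wendy → position 3.
From clues 1–5: Divya → position 1, Lior → position 2, Nikolai → position 4, Ula → position 5.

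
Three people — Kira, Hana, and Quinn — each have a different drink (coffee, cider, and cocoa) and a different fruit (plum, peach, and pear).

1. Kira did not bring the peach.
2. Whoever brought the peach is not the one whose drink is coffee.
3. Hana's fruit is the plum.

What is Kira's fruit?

Clue 1 rules out peach for Kira's fruit.
With clues 1–3, plum is impossible for Kira's fruit.
That leaves pear.

pear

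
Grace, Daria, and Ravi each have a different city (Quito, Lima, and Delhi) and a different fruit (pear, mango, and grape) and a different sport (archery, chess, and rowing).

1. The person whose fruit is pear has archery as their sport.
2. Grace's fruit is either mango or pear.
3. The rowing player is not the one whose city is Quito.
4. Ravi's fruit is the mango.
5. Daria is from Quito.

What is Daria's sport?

chess

With clues 1–4, archery is impossible for Daria's sport.
With clues 1–5, rowing is impossible for Daria's sport.
That leaves chess.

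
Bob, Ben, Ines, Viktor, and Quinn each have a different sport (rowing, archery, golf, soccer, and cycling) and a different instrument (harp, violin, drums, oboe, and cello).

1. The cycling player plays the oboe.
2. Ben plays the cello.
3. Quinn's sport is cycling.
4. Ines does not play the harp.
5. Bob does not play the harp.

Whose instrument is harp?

With clues 1–2, Ben is impossible for the one with instrument harp.
With clues 1–3, Quinn is impossible for the one with instrument harp.
With clues 1–4, Ines is impossible for the one with instrument harp.
With clues 1–5, Bob is impossible for the one with instrument harp.
That leaves Viktor.

Viktor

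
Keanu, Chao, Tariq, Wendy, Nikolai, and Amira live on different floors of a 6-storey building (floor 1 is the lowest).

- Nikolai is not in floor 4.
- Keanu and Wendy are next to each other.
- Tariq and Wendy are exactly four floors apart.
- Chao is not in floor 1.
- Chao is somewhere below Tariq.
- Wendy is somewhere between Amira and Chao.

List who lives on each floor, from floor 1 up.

From clue 1: Nikolai is in {1,2,3,5,6}.
From clues 1–3: Tariq is in {1,2,5,6}.
From clues 1–5: Tariq is in {5,6}.
From clues 1–6: Amira → floor 1, Wendy → floor 2, Keanu → floor 3, Chao → floor 4, Nikolai → floor 5, Tariq → floor 6.

Amira, Wendy, Keanu, Chao, Nikolai, Tariq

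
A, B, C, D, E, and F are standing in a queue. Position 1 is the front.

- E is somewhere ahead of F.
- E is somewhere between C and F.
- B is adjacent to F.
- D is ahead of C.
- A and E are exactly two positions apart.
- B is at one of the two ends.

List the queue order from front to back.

From clue 1: E is in {1,2,3,4,5}.
From clues 1–2: C is in {1,2,3,4}.
From clues 1–3: C is in {1,2,3}.
From clues 1–4: C is in {2,3}.
From clues 1–5: D → position 1, A → position 2, C → position 3, E → position 4.
From clues 1–6: F → position 5, B → position 6.

D, A, C, E, F, B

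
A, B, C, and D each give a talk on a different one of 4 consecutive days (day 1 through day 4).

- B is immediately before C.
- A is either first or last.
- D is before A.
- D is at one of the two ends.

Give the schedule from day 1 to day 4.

From clue 1: B is in {1,2,3}.
From clues 1–2: A is in {1,4}.
From clues 1–3: A → day 4.
From clues 1–4: D → day 1, B → day 2, C → day 3.

D, B, C, A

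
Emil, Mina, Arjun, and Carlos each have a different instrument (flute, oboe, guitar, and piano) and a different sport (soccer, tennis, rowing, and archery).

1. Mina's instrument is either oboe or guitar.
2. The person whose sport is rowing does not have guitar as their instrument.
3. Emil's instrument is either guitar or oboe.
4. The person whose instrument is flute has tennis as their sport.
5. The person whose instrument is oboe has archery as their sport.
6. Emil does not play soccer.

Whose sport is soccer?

Mina

With clues 1–5, Arjun and Carlos are impossible for the one with sport soccer.
With clues 1–6, Emil is impossible for the one with sport soccer.
That leaves Mina.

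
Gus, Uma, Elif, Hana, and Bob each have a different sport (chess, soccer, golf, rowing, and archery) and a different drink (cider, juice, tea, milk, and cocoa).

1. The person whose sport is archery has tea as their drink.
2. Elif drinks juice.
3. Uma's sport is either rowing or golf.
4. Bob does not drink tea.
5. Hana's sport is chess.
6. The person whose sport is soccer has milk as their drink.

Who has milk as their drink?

With clues 1–2, Elif is impossible for the one with drink milk.
With clues 1–5, Gus is impossible for the one with drink milk.
With clues 1–6, Hana and Uma are impossible for the one with drink milk.
That leaves Bob.

Bob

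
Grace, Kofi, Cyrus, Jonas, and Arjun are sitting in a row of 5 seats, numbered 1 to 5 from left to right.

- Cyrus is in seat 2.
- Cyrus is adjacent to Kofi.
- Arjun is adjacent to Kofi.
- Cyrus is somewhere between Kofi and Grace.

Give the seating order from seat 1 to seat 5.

Grace, Cyrus, Kofi, Arjun, Jonas

From clue 1: Cyrus → seat 2.
From clues 1–2: Kofi is in {1,3}.
From clues 1–3: Kofi → seat 3, Arjun → seat 4.
From clues 1–4: Grace → seat 1, Jonas → seat 5.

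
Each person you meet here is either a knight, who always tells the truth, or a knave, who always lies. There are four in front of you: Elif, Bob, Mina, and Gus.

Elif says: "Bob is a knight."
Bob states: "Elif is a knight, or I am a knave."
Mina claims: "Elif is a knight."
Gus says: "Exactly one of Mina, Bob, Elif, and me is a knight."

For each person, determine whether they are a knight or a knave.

Elif: knight, Bob: knight, Mina: knight, Gus: knave

Consider Elif. Suppose Elif is a knave.
Then whichever role Bob has, Bob's statement has the wrong truth value — contradiction.
So Elif is a knight.
With that fixed, Bob's statement is true, so Bob is a knight.
With that fixed, Mina's statement is true, so Mina is a knight.
With that fixed, Gus's statement is false, so Gus is a knave.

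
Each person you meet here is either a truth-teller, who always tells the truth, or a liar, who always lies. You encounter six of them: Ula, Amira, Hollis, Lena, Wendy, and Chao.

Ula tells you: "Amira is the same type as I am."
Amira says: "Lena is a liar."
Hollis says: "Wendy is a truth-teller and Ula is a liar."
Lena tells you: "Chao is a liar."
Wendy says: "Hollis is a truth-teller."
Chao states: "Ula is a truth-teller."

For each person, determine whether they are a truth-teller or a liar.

Consider Ula. Suppose Ula is a liar.
Then no assignment of the remaining roles makes every statement match its speaker's type — contradiction.
So Ula is a truth-teller.
With that fixed, Hollis's statement is false, so Hollis is a liar.
With that fixed, Wendy's statement is false, so Wendy is a liar.
With that fixed, Chao's statement is true, so Chao is a truth-teller.
With that fixed, Lena's statement is false, so Lena is a liar.
With that fixed, Amira's statement is true, so Amira is a truth-teller.

Ula: truth-teller, Amira: truth-teller, Hollis: liar, Lena: liar, Wendy: liar, Chao: truth-teller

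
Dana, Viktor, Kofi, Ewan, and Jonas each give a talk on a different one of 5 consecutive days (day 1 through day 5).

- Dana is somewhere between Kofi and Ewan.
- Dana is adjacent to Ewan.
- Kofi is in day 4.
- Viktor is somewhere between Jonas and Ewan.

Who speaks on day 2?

With clues 1–3, Jonas, Kofi, and Viktor are ruled out for day 2.
With clues 1–4, Ewan is ruled out for day 2.
So day 2 is Dana.

Dana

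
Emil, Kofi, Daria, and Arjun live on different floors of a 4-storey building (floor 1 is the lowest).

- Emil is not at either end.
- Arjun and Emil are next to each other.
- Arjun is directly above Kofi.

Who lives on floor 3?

Emil

With clues 1–3, Arjun, Daria, and Kofi are ruled out for floor 3.
So floor 3 is Emil.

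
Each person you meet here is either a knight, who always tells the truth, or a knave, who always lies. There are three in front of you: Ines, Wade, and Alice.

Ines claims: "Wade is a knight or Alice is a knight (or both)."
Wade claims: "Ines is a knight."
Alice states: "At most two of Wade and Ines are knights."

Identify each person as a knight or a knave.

Regardless of anyone's role, Alice's statement is true, so Alice is a knight.
With that fixed, Ines's statement is true, so Ines is a knight.
With that fixed, Wade's statement is true, so Wade is a knight.

Ines: knight, Wade: knight, Alice: knight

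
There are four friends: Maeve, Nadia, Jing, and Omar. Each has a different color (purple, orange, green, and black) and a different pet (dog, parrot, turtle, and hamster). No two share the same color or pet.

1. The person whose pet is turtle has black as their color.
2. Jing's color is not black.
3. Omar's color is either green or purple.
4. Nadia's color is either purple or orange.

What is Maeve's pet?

turtle

With clues 1–4, dog, hamster, and parrot are impossible for Maeve's pet.
That leaves turtle.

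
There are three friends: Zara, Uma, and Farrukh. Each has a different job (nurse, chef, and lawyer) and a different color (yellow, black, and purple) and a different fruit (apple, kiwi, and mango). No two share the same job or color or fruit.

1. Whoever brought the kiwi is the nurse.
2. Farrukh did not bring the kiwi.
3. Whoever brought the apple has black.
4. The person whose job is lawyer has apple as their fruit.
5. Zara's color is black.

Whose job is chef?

Farrukh

With clues 1–5, Uma and Zara are impossible for the one with job chef.
That leaves Farrukh.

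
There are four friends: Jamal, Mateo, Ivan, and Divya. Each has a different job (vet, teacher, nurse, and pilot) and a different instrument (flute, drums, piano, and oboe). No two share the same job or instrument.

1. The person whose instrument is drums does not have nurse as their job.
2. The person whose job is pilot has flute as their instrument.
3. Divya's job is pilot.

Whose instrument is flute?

With clues 1–3, Ivan, Jamal, and Mateo are impossible for the one with instrument flute.
That leaves Divya.

Divya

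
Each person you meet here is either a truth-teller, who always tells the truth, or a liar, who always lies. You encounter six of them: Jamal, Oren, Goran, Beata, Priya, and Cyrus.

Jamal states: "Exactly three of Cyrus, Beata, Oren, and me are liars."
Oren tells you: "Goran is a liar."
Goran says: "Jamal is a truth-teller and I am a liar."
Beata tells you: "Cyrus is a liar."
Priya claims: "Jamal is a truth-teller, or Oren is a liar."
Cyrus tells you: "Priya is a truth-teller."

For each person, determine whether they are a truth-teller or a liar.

Jamal: liar, Oren: truth-teller, Goran: liar, Beata: truth-teller, Priya: liar, Cyrus: liar

Consider Jamal. Suppose Jamal is a truth-teller.
Then whichever role Goran has, Goran's statement has the wrong truth value — contradiction.
So Jamal is a liar.
With that fixed, Goran's statement is false, so Goran is a liar.
With that fixed, Oren's statement is true, so Oren is a truth-teller.
With that fixed, Priya's statement is false, so Priya is a liar.
With that fixed, Cyrus's statement is false, so Cyrus is a liar.
With that fixed, Beata's statement is true, so Beata is a truth-teller.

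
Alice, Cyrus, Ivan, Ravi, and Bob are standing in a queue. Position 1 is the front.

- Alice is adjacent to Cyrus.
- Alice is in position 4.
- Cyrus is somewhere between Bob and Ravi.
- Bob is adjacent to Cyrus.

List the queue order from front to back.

From clues 1–2: Alice → position 4.
From clues 1–3: Cyrus → position 3.
From clues 1–4: Ivan → position 1, Bob → position 2, Ravi → position 5.

Ivan, Bob, Cyrus, Alice, Ravi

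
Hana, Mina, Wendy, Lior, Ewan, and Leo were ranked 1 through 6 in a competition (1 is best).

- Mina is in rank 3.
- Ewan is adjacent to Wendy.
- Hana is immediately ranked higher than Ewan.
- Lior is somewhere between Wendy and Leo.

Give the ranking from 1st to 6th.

From clue 1: Mina → rank 3.
From clues 1–2: Hana is in {1,2,4,5,6}.
From clues 1–3: Hana → rank 4, Ewan → rank 5, Wendy → rank 6.
From clues 1–4: Leo → rank 1, Lior → rank 2.

Leo, Lior, Mina, Hana, Ewan, Wendy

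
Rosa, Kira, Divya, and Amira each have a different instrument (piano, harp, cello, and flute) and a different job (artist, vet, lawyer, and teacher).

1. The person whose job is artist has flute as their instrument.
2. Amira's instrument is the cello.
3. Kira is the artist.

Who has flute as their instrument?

With clues 1–2, Amira is impossible for the one with instrument flute.
With clues 1–3, Divya and Rosa are impossible for the one with instrument flute.
That leaves Kira.

Kira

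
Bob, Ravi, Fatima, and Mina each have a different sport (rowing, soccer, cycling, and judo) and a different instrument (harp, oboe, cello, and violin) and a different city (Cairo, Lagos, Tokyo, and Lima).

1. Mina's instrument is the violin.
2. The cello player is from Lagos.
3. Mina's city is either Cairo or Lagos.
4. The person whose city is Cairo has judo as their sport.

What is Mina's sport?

With clues 1–4, cycling, rowing, and soccer are impossible for Mina's sport.
That leaves judo.

judo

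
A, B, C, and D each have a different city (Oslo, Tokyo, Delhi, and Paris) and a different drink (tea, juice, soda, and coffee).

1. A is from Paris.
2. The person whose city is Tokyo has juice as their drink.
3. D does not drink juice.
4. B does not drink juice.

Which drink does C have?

juice

With clues 1–4, coffee, soda, and tea are impossible for C's drink.
That leaves juice.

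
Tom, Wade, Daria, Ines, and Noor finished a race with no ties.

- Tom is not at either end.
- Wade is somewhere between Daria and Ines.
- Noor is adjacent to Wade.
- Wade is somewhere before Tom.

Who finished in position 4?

Tom

With clues 1–3, Daria and Ines are ruled out for place 4.
With clues 1–4, Noor and Wade are ruled out for place 4.
So place 4 is Tom.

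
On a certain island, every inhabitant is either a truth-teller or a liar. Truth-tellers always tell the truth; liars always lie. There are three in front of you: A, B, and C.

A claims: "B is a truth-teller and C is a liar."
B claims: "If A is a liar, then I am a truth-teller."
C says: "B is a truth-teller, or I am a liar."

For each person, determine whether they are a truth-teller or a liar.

A: liar, B: truth-teller, C: truth-teller

Consider A. Suppose A is a truth-teller.
Then no assignment of the remaining roles makes every statement match its speaker's type — contradiction.
So A is a liar.
Consider B. Suppose B is a liar.
Then whichever role C has, C's statement has the wrong truth value — contradiction.
So B is a truth-teller.
With that fixed, C's statement is true, so C is a truth-teller.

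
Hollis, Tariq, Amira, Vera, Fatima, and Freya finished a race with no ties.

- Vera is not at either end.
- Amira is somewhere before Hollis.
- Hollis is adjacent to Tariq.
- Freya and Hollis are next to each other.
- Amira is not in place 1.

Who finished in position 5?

With clues 1–3, Amira is ruled out for place 5.
With clues 1–4, Fatima is ruled out for place 5.
With clues 1–5, Freya, Tariq, and Vera are ruled out for place 5.
So place 5 is Hollis.

Hollis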